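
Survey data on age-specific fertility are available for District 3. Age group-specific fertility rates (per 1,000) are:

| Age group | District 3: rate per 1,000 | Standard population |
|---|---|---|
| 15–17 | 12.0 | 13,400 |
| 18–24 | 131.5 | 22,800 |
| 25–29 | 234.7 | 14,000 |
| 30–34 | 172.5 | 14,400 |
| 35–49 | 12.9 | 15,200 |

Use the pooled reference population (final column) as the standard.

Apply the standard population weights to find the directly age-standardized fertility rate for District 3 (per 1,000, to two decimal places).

114.35

Standard total = 79,800; weights = 0.1679, 0.2857, 0.1754, 0.1805, 0.1905.
Standardized rate: 0.1679×12.0 + 0.2857×131.5 + 0.1754×234.7 + 0.1805×172.5 + 0.1905×12.9 = 114.3469 per 1,000.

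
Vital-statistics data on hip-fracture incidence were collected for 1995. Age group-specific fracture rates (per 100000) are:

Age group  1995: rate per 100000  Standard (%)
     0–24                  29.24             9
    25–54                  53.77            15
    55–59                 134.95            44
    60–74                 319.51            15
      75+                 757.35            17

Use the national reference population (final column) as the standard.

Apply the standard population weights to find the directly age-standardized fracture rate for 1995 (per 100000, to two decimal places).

246.75

Standard weights: 0.09, 0.15, 0.44, 0.15, 0.17.
Standardized rate: 0.0900×29.24 + 0.1500×53.77 + 0.4400×134.95 + 0.1500×319.51 + 0.1700×757.35 = 246.7511 per 100000.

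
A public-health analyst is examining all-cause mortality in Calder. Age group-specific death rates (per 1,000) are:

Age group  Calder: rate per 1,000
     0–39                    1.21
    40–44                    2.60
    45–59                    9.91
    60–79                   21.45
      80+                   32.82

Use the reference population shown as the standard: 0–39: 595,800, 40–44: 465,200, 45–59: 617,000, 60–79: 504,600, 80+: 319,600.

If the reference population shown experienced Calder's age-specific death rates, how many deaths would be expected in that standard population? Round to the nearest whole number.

Expected deaths = Σ (standard pop × age-specific rate ÷ 1,000)
= 595,800×1.21/1,000 + 465,200×2.60/1,000 + 617,000×9.91/1,000 + 504,600×21.45/1,000 + 319,600×32.82/1,000
= 720.92 + 1209.52 + 6114.47 + 10823.67 + 10489.27 = 29357.85.

29358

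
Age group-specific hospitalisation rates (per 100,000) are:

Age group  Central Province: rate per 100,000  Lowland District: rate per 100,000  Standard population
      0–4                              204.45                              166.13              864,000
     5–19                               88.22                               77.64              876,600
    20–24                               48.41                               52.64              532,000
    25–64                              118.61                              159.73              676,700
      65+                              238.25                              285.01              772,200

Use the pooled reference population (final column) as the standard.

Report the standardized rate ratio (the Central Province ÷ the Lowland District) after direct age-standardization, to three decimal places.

0.958

Standard total = 3,721,500; weights = 0.2322, 0.2356, 0.1430, 0.1818, 0.2075.
The Central Province: 0.2322×204.45 + 0.2356×88.22 + 0.1430×48.41 + 0.1818×118.61 + 0.2075×238.25 = 146.1703 per 100,000.
The Lowland District: 0.2322×166.13 + 0.2356×77.64 + 0.1430×52.64 + 0.1818×159.73 + 0.2075×285.01 = 152.5659 per 100,000.
Ratio = 146.1703 ÷ 152.5659 = 0.95808.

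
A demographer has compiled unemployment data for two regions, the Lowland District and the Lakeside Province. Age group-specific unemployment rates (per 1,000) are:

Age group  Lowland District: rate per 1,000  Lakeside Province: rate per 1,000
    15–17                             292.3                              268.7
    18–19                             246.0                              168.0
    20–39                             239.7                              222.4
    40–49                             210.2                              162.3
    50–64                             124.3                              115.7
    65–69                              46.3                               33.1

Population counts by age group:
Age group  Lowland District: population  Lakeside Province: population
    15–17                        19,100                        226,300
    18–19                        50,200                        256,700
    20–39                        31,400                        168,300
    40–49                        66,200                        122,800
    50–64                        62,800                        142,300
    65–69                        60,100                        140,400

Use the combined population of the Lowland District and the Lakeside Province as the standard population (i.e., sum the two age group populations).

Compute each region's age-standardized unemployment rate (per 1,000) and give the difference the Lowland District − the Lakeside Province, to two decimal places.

34.64

Combined standard total = 1,346,600; weights = 0.1822, 0.2279, 0.1483, 0.1404, 0.1523, 0.1489.
The Lowland District: 0.1822×292.3 + 0.2279×246.0 + 0.1483×239.7 + 0.1404×210.2 + 0.1523×124.3 + 0.1489×46.3 = 200.2085 per 1,000.
The Lakeside Province: 0.1822×268.7 + 0.2279×168.0 + 0.1483×222.4 + 0.1404×162.3 + 0.1523×115.7 + 0.1489×33.1 = 165.5672 per 1,000.
Difference = 200.2085 − 165.5672 = 34.6413.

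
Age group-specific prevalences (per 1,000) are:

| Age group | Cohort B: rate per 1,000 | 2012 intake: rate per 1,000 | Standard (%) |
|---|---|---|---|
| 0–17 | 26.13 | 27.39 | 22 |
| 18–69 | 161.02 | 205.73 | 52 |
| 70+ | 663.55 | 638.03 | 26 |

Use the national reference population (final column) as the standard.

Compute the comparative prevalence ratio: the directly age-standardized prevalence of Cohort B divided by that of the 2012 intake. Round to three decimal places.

Standard weights: 0.22, 0.52, 0.26.
Cohort B: 0.2200×26.13 + 0.5200×161.02 + 0.2600×663.55 = 262.0020 per 1,000.
The 2012 intake: 0.2200×27.39 + 0.5200×205.73 + 0.2600×638.03 = 278.8932 per 1,000.
Ratio = 262.0020 ÷ 278.8932 = 0.93943.

0.939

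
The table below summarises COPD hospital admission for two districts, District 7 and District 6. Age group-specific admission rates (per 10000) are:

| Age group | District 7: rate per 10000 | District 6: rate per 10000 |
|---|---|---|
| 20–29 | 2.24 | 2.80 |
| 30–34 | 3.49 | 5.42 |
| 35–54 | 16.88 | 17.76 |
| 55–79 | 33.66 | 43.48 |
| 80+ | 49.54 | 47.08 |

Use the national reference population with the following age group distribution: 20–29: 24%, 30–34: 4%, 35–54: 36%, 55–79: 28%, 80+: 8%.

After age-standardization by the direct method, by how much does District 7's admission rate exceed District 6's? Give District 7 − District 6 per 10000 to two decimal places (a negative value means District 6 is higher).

-3.08

Standard weights: 0.24, 0.04, 0.36, 0.28, 0.08.
District 7: 0.2400×2.24 + 0.0400×3.49 + 0.3600×16.88 + 0.2800×33.66 + 0.0800×49.54 = 20.1420 per 10000.
District 6: 0.2400×2.80 + 0.0400×5.42 + 0.3600×17.76 + 0.2800×43.48 + 0.0800×47.08 = 23.2232 per 10000.
Difference = 20.1420 − 23.2232 = -3.0812.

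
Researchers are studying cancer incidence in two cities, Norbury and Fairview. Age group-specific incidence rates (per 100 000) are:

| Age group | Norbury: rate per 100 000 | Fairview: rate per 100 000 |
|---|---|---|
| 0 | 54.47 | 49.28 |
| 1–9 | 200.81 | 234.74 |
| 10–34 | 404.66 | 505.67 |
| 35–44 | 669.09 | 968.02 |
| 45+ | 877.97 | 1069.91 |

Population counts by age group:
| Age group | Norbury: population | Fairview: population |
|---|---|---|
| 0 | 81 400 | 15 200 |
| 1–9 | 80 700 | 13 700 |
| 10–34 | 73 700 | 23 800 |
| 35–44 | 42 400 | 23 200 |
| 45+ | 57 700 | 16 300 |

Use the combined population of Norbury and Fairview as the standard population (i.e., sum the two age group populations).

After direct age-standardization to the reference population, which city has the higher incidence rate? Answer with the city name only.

Combined standard total = 428 100; weights = 0.2256, 0.2205, 0.2278, 0.1532, 0.1729.
Norbury: 0.2256×54.47 + 0.2205×200.81 + 0.2278×404.66 + 0.1532×669.09 + 0.1729×877.97 = 403.0243 per 100 000.
Fairview: 0.2256×49.28 + 0.2205×234.74 + 0.2278×505.67 + 0.1532×968.02 + 0.1729×1069.91 = 511.3249 per 100 000.

Fairview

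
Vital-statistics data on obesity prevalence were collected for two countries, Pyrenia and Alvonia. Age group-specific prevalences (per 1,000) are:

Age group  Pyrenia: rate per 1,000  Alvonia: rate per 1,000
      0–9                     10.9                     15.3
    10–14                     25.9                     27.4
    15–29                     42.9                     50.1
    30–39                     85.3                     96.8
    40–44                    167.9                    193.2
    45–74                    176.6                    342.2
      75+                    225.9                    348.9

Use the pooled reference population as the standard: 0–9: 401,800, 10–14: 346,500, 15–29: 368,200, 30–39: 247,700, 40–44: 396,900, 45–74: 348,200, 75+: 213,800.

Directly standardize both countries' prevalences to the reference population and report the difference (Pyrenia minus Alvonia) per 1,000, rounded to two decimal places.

-43.82

Standard total = 2,323,100; weights = 0.1730, 0.1492, 0.1585, 0.1066, 0.1708, 0.1499, 0.0920.
Pyrenia: 0.1730×10.9 + 0.1492×25.9 + 0.1585×42.9 + 0.1066×85.3 + 0.1708×167.9 + 0.1499×176.6 + 0.0920×225.9 = 97.5884 per 1,000.
Alvonia: 0.1730×15.3 + 0.1492×27.4 + 0.1585×50.1 + 0.1066×96.8 + 0.1708×193.2 + 0.1499×342.2 + 0.0920×348.9 = 141.4041 per 1,000.
Difference = 97.5884 − 141.4041 = -43.8157.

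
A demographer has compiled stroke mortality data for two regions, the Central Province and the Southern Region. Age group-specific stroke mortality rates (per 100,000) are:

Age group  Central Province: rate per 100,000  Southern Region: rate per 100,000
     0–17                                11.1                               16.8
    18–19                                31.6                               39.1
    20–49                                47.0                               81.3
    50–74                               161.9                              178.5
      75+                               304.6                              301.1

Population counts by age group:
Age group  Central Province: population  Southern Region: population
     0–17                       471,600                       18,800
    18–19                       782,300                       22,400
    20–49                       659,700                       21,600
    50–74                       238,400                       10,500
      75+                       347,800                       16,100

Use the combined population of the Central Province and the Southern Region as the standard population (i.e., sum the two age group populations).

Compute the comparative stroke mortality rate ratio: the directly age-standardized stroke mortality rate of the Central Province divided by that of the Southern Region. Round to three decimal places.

0.859

Combined standard total = 2,589,200; weights = 0.1894, 0.3108, 0.2631, 0.0961, 0.1405.
The Central Province: 0.1894×11.1 + 0.3108×31.6 + 0.2631×47.0 + 0.0961×161.9 + 0.1405×304.6 = 82.6641 per 100,000.
The Southern Region: 0.1894×16.8 + 0.3108×39.1 + 0.2631×81.3 + 0.0961×178.5 + 0.1405×301.1 = 96.2039 per 100,000.
Ratio = 82.6641 ÷ 96.2039 = 0.85926.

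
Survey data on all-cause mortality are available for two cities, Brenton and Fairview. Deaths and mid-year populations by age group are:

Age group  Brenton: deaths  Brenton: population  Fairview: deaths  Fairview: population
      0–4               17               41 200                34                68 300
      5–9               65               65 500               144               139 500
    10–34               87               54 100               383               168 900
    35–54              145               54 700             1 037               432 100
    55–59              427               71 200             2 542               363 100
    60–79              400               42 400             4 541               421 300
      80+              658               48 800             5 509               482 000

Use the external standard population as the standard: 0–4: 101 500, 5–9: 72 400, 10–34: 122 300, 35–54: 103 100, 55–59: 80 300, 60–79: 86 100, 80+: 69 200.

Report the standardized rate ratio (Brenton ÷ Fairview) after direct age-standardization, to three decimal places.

Age-specific rates per 100 000 for Brenton: 41.26, 99.24, 160.81, 265.08, 599.72, 943.40, 1348.36.
For Fairview: 49.78, 103.23, 226.76, 239.99, 700.08, 1077.85, 1142.95.
Standard total = 634 900; weights = 0.1599, 0.1140, 0.1926, 0.1624, 0.1265, 0.1356, 0.1090.
Brenton: 0.1599×41.26 + 0.1140×99.24 + 0.1926×160.81 + 0.1624×265.08 + 0.1265×599.72 + 0.1356×943.40 + 0.1090×1348.36 = 442.6850 per 100 000.
Fairview: 0.1599×49.78 + 0.1140×103.23 + 0.1926×226.76 + 0.1624×239.99 + 0.1265×700.08 + 0.1356×1077.85 + 0.1090×1142.95 = 461.6695 per 100 000.
Ratio = 442.6850 ÷ 461.6695 = 0.95888.

0.959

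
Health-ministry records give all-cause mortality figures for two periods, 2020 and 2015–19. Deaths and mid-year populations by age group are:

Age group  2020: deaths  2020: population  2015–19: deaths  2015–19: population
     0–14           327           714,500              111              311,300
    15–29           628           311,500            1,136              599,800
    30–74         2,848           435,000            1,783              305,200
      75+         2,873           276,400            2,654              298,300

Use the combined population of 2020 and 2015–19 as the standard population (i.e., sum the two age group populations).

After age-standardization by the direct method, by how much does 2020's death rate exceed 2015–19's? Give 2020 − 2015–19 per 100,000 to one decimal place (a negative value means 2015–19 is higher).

Age-specific rates per 100,000 for 2020: 45.77, 201.61, 654.71, 1039.44.
For 2015–19: 35.66, 189.40, 584.21, 889.71.
Combined standard total = 3,252,000; weights = 0.3154, 0.2802, 0.2276, 0.1767.
2020: 0.3154×45.77 + 0.2802×201.61 + 0.2276×654.71 + 0.1767×1039.44 = 403.6444 per 100,000.
2015–19: 0.3154×35.66 + 0.2802×189.40 + 0.2276×584.21 + 0.1767×889.71 = 354.5262 per 100,000.
Difference = 403.6444 − 354.5262 = 49.1182.

49.1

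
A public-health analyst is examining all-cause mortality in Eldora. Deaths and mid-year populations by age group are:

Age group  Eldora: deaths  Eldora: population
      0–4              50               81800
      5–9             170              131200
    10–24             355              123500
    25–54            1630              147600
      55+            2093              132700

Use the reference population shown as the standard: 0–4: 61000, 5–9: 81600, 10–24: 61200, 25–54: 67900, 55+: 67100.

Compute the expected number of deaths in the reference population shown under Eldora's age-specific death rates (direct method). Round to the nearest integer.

Age-specific rates per 100000 for Eldora: 61.12, 129.57, 287.45, 1104.34, 1577.24.
Expected deaths = Σ (standard pop × age-specific rate ÷ 100000)
= 61000×61.12/100000 + 81600×129.57/100000 + 61200×287.45/100000 + 67900×1104.34/100000 + 67100×1577.24/100000
= 37.29 + 105.73 + 175.92 + 749.84 + 1058.33 = 2127.11.

2127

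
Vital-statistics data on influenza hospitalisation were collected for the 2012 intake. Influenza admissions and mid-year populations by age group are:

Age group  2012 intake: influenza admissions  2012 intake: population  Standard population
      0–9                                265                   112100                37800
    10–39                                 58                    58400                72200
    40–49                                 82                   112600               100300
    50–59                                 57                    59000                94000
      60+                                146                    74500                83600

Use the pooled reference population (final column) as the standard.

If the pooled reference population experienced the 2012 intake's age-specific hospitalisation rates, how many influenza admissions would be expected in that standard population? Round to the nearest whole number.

Age-specific rates per 100000 for the 2012 intake: 236.40, 99.32, 72.82, 96.61, 195.97.
Expected influenza admissions = Σ (standard pop × age-specific rate ÷ 100000)
= 37800×236.40/100000 + 72200×99.32/100000 + 100300×72.82/100000 + 94000×96.61/100000 + 83600×195.97/100000
= 89.36 + 71.71 + 73.04 + 90.81 + 163.83 = 488.75.

489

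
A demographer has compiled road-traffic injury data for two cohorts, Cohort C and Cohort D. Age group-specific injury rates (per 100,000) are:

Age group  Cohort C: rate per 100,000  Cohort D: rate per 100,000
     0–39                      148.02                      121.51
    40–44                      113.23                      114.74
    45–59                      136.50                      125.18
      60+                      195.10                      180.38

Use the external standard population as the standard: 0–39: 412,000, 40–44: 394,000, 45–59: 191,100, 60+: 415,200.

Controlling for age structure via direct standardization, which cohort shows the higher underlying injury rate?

Cohort C

Standard total = 1,412,300; weights = 0.2917, 0.2790, 0.1353, 0.2940.
Cohort C: 0.2917×148.02 + 0.2790×113.23 + 0.1353×136.50 + 0.2940×195.10 = 150.5966 per 100,000.
Cohort D: 0.2917×121.51 + 0.2790×114.74 + 0.1353×125.18 + 0.2940×180.38 = 137.4250 per 100,000.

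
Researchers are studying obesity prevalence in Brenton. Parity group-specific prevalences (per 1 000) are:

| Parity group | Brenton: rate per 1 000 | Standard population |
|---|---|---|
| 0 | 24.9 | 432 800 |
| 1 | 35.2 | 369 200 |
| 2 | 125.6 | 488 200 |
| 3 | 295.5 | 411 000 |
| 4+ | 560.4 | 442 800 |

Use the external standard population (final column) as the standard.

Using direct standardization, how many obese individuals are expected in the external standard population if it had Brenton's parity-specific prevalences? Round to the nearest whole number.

Expected obese individuals = Σ (standard pop × parity-specific rate ÷ 1 000)
= 432 800×24.9/1 000 + 369 200×35.2/1 000 + 488 200×125.6/1 000 + 411 000×295.5/1 000 + 442 800×560.4/1 000
= 10776.72 + 12995.84 + 61317.92 + 121450.50 + 248145.12 = 454686.10.

454686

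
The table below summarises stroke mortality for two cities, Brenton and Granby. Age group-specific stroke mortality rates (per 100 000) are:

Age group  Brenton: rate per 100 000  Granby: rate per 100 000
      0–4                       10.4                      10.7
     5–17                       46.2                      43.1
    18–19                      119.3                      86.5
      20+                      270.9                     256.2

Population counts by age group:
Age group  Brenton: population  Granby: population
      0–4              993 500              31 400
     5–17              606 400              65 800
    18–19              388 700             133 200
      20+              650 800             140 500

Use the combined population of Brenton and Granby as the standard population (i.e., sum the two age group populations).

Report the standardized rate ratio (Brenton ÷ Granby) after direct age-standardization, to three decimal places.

1.106

Combined standard total = 3 010 300; weights = 0.3405, 0.2233, 0.1734, 0.2629.
Brenton: 0.3405×10.4 + 0.2233×46.2 + 0.1734×119.3 + 0.2629×270.9 = 105.7504 per 100 000.
Granby: 0.3405×10.7 + 0.2233×43.1 + 0.1734×86.5 + 0.2629×256.2 = 95.6096 per 100 000.
Ratio = 105.7504 ÷ 95.6096 = 1.10606.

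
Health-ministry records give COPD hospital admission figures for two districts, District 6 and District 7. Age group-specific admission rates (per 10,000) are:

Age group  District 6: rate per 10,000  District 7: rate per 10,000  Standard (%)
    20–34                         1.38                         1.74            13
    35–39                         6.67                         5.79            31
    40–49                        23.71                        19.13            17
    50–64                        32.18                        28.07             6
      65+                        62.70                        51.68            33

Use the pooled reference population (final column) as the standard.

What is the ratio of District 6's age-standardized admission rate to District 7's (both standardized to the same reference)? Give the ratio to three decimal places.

1.204

Standard weights: 0.13, 0.31, 0.17, 0.06, 0.33.
District 6: 0.1300×1.38 + 0.3100×6.67 + 0.1700×23.71 + 0.0600×32.18 + 0.3300×62.70 = 28.8996 per 10,000.
District 7: 0.1300×1.74 + 0.3100×5.79 + 0.1700×19.13 + 0.0600×28.07 + 0.3300×51.68 = 24.0118 per 10,000.
Ratio = 28.8996 ÷ 24.0118 = 1.20356.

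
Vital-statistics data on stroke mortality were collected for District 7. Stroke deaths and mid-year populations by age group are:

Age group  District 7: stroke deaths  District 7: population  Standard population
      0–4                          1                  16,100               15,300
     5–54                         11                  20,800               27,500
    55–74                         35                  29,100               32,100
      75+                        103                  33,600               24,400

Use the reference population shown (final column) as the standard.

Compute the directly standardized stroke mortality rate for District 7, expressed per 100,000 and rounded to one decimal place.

129.8

Age-specific rates per 100,000 for District 7: 6.21, 52.88, 120.27, 306.55.
Standard total = 99,300; weights = 0.1541, 0.2769, 0.3233, 0.2457.
Standardized rate: 0.1541×6.21 + 0.2769×52.88 + 0.3233×120.27 + 0.2457×306.55 = 129.8081 per 100,000.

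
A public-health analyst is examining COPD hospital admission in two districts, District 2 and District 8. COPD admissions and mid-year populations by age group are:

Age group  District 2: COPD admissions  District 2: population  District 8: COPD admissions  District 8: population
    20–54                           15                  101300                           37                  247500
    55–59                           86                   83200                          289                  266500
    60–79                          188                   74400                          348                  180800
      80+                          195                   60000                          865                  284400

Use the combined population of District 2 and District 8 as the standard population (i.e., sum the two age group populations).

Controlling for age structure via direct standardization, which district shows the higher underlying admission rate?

Age-specific rates per 10000 for District 2: 1.48, 10.34, 25.27, 32.50.
For District 8: 1.49, 10.84, 19.25, 30.41.
Combined standard total = 1298100; weights = 0.2687, 0.2694, 0.1966, 0.2653.
District 2: 0.2687×1.48 + 0.2694×10.34 + 0.1966×25.27 + 0.2653×32.50 = 16.7728 per 10000.
District 8: 0.2687×1.49 + 0.2694×10.84 + 0.1966×19.25 + 0.2653×30.41 = 15.1765 per 10000.
The crude rates (15.18 vs 15.72) would put District 8 higher, but that reflects its age composition; once standardized to a common age structure, District 2 has the higher underlying rate.

District 2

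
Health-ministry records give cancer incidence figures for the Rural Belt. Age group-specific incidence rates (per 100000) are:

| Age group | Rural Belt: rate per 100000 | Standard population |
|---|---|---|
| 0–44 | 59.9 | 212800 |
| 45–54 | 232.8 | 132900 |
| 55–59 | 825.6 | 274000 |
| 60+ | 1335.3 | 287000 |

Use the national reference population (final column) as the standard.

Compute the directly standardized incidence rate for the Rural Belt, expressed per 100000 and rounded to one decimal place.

720.3

Standard total = 906700; weights = 0.2347, 0.1466, 0.3022, 0.3165.
Standardized rate: 0.2347×59.9 + 0.1466×232.8 + 0.3022×825.6 + 0.3165×1335.3 = 720.3390 per 100000.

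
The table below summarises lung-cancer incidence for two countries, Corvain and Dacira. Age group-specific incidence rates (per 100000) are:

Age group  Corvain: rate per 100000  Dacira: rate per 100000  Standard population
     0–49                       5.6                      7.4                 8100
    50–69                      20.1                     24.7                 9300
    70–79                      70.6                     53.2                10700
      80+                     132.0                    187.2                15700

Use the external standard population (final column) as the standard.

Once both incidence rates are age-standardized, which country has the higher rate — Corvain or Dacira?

Standard total = 43800; weights = 0.1849, 0.2123, 0.2443, 0.3584.
Corvain: 0.1849×5.6 + 0.2123×20.1 + 0.2443×70.6 + 0.3584×132.0 = 69.8655 per 100000.
Dacira: 0.1849×7.4 + 0.2123×24.7 + 0.2443×53.2 + 0.3584×187.2 = 86.7107 per 100000.

Dacira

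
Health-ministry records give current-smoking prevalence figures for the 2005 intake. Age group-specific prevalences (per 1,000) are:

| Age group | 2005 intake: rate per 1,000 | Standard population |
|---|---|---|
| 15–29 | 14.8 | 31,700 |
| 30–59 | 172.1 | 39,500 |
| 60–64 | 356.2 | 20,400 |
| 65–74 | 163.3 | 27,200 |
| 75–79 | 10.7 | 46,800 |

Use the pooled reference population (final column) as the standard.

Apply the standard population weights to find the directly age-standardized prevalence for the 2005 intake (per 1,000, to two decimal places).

117.61

Standard total = 165,600; weights = 0.1914, 0.2385, 0.1232, 0.1643, 0.2826.
Standardized rate: 0.1914×14.8 + 0.2385×172.1 + 0.1232×356.2 + 0.1643×163.3 + 0.2826×10.7 = 117.6094 per 1,000.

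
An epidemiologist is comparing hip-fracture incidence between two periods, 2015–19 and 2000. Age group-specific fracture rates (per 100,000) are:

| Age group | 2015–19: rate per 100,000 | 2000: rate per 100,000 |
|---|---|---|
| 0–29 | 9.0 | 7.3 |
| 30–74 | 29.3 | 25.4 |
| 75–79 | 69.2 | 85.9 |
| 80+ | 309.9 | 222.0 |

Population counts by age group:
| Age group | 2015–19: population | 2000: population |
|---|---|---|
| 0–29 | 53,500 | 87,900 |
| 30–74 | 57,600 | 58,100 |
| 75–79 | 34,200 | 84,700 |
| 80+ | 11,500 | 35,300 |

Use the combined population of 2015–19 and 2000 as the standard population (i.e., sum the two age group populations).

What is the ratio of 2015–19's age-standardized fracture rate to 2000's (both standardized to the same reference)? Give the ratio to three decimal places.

1.115

Combined standard total = 422,800; weights = 0.3344, 0.2737, 0.2812, 0.1107.
2015–19: 0.3344×9.0 + 0.2737×29.3 + 0.2812×69.2 + 0.1107×309.9 = 64.7914 per 100,000.
2000: 0.3344×7.3 + 0.2737×25.4 + 0.2812×85.9 + 0.1107×222.0 = 58.1223 per 100,000.
Ratio = 64.7914 ÷ 58.1223 = 1.11474.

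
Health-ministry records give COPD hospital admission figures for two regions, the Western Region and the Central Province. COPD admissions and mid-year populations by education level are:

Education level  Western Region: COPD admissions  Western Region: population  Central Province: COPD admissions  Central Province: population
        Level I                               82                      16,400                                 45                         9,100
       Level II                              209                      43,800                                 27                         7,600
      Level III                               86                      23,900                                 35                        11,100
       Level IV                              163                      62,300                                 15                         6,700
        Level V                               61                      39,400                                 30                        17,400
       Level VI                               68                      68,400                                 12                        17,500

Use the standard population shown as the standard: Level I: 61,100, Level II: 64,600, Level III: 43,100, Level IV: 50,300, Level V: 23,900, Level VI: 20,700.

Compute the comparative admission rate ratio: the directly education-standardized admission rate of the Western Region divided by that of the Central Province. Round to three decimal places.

1.147

Education-specific rates per 10,000 for the Western Region: 50.00, 47.72, 35.98, 26.16, 15.48, 9.94.
For the Central Province: 49.45, 35.53, 31.53, 22.39, 17.24, 6.86.
Standard total = 263,700; weights = 0.2317, 0.2450, 0.1634, 0.1907, 0.0906, 0.0785.
The Western Region: 0.2317×50.00 + 0.2450×47.72 + 0.1634×35.98 + 0.1907×26.16 + 0.0906×15.48 + 0.0785×9.94 = 36.3301 per 10,000.
The Central Province: 0.2317×49.45 + 0.2450×35.53 + 0.1634×31.53 + 0.1907×22.39 + 0.0906×17.24 + 0.0785×6.86 = 31.6859 per 10,000.
Ratio = 36.3301 ÷ 31.6859 = 1.14657.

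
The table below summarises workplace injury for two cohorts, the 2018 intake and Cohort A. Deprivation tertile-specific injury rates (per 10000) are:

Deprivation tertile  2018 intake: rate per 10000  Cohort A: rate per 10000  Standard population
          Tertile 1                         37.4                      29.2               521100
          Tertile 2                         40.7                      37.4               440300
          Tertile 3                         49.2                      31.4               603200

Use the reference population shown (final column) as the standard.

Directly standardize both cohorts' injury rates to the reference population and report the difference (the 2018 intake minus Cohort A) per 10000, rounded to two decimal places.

Standard total = 1564600; weights = 0.3331, 0.2814, 0.3855.
The 2018 intake: 0.3331×37.4 + 0.2814×40.7 + 0.3855×49.2 = 42.8779 per 10000.
Cohort A: 0.3331×29.2 + 0.2814×37.4 + 0.3855×31.4 = 32.3558 per 10000.
Difference = 42.8779 − 32.3558 = 10.5222.

10.52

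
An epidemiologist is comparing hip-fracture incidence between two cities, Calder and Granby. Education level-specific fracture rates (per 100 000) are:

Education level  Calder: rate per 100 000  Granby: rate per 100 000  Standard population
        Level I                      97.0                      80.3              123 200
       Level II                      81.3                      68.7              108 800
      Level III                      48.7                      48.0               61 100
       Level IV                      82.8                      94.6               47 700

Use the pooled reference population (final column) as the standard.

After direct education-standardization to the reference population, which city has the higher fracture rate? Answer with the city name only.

Calder

Standard total = 340 800; weights = 0.3615, 0.3192, 0.1793, 0.1400.
Calder: 0.3615×97.0 + 0.3192×81.3 + 0.1793×48.7 + 0.1400×82.8 = 81.3409 per 100 000.
Granby: 0.3615×80.3 + 0.3192×68.7 + 0.1793×48.0 + 0.1400×94.6 = 72.8073 per 100 000.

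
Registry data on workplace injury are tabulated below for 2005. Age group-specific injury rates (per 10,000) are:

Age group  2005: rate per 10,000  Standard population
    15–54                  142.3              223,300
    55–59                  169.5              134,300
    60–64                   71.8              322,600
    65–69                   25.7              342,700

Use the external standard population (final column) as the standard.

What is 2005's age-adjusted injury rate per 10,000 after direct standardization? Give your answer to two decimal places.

84.57

Standard total = 1,022,900; weights = 0.2183, 0.1313, 0.3154, 0.3350.
Standardized rate: 0.2183×142.3 + 0.1313×169.5 + 0.3154×71.8 + 0.3350×25.7 = 84.5728 per 10,000.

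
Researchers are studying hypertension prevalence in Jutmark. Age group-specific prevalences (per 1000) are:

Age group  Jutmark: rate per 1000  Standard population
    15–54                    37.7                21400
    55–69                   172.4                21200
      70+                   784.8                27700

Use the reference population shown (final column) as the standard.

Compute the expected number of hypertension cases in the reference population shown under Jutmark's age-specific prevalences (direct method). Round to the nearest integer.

26201

Expected hypertension cases = Σ (standard pop × age-specific rate ÷ 1000)
= 21400×37.7/1000 + 21200×172.4/1000 + 27700×784.8/1000
= 806.78 + 3654.88 + 21738.96 = 26200.62.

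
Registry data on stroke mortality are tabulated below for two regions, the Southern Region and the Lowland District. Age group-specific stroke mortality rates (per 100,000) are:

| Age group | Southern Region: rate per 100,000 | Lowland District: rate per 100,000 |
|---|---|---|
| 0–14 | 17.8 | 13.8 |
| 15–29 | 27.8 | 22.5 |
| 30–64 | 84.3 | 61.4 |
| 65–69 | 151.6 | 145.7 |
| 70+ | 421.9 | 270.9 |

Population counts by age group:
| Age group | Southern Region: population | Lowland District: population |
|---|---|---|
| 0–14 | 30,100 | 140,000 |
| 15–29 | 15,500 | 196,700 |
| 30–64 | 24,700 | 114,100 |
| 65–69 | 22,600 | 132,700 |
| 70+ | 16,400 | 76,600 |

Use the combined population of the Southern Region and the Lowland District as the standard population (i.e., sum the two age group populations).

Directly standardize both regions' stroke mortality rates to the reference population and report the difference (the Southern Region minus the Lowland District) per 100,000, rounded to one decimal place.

Combined standard total = 769,400; weights = 0.2211, 0.2758, 0.1804, 0.2018, 0.1209.
The Southern Region: 0.2211×17.8 + 0.2758×27.8 + 0.1804×84.3 + 0.2018×151.6 + 0.1209×421.9 = 108.4065 per 100,000.
The Lowland District: 0.2211×13.8 + 0.2758×22.5 + 0.1804×61.4 + 0.2018×145.7 + 0.1209×270.9 = 82.4865 per 100,000.
Difference = 108.4065 − 82.4865 = 25.9200.

25.9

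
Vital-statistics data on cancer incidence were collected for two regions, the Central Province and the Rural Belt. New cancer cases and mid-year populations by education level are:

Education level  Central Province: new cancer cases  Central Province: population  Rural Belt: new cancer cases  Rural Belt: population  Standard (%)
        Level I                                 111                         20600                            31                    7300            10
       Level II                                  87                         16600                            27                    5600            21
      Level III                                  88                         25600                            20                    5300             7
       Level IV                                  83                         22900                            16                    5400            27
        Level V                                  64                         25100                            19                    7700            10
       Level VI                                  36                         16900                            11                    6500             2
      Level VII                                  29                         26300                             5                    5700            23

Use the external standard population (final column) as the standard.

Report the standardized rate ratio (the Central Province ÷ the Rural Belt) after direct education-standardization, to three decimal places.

Education-specific rates per 100000 for the Central Province: 538.83, 524.10, 343.75, 362.45, 254.98, 213.02, 110.27.
For the Rural Belt: 424.66, 482.14, 377.36, 296.30, 246.75, 169.23, 87.72.
Standard weights: 0.10, 0.21, 0.07, 0.27, 0.10, 0.02, 0.23.
The Central Province: 0.1000×538.83 + 0.2100×524.10 + 0.0700×343.75 + 0.2700×362.45 + 0.1000×254.98 + 0.0200×213.02 + 0.2300×110.27 = 340.9861 per 100000.
The Rural Belt: 0.1000×424.66 + 0.2100×482.14 + 0.0700×377.36 + 0.2700×296.30 + 0.1000×246.75 + 0.0200×169.23 + 0.2300×87.72 = 298.3662 per 100000.
Ratio = 340.9861 ÷ 298.3662 = 1.14284.

1.143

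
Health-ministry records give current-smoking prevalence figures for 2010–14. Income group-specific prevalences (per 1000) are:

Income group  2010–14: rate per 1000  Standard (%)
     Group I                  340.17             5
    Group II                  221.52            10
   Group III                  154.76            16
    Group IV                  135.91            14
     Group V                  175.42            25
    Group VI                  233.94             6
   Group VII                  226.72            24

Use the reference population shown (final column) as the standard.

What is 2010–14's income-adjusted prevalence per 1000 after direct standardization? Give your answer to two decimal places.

195.25

Standard weights: 0.05, 0.10, 0.16, 0.14, 0.25, 0.06, 0.24.
Standardized rate: 0.0500×340.17 + 0.1000×221.52 + 0.1600×154.76 + 0.1400×135.91 + 0.2500×175.42 + 0.0600×233.94 + 0.2400×226.72 = 195.2537 per 1000.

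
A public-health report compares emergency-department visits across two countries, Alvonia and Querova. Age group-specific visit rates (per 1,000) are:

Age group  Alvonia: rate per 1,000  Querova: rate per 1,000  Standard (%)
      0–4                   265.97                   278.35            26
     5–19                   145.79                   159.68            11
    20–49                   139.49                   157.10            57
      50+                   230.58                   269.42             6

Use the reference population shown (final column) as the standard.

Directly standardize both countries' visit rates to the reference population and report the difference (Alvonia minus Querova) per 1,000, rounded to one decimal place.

-17.1

Standard weights: 0.26, 0.11, 0.57, 0.06.
Alvonia: 0.2600×265.97 + 0.1100×145.79 + 0.5700×139.49 + 0.0600×230.58 = 178.5332 per 1,000.
Querova: 0.2600×278.35 + 0.1100×159.68 + 0.5700×157.10 + 0.0600×269.42 = 195.6480 per 1,000.
Difference = 178.5332 − 195.6480 = -17.1148.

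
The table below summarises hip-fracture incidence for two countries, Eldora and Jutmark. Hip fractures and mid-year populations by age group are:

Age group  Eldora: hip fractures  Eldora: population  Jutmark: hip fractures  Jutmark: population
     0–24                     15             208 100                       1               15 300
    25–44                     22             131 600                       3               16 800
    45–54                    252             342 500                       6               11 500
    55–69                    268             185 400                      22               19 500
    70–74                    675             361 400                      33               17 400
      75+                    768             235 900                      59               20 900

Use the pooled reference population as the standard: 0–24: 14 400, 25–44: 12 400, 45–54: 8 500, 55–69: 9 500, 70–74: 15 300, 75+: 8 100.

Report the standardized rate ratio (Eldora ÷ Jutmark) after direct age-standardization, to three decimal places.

Age-specific rates per 100 000 for Eldora: 7.21, 16.72, 73.58, 144.55, 186.77, 325.56.
For Jutmark: 6.54, 17.86, 52.17, 112.82, 189.66, 282.30.
Standard total = 68 200; weights = 0.2111, 0.1818, 0.1246, 0.1393, 0.2243, 0.1188.
Eldora: 0.2111×7.21 + 0.1818×16.72 + 0.1246×73.58 + 0.1393×144.55 + 0.2243×186.77 + 0.1188×325.56 = 114.4344 per 100 000.
Jutmark: 0.2111×6.54 + 0.1818×17.86 + 0.1246×52.17 + 0.1393×112.82 + 0.2243×189.66 + 0.1188×282.30 = 102.9200 per 100 000.
Ratio = 114.4344 ÷ 102.9200 = 1.11188.

1.112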